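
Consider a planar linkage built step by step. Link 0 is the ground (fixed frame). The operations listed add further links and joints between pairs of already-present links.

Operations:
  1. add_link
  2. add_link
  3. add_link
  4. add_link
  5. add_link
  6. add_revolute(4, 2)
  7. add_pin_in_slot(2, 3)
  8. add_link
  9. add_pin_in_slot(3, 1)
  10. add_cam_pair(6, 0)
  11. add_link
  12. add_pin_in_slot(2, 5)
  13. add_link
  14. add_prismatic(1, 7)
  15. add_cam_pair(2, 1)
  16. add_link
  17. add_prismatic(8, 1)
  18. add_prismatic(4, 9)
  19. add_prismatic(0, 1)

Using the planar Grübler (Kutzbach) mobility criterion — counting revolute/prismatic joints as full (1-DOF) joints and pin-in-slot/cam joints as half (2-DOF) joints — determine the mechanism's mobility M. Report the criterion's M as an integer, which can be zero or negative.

[1;0;0] (link 0 is ground)
L+ [2;0;0]
L+ [3;0;0]
L+ [4;0;0]
L+ [5;0;0]
L+ [6;0;0]
R(4,2)∈J1 [6;1;0]
PS(2,3)∈J2 [6;1;1]
L+ [7;1;1]
PS(3,1)∈J2 [7;1;2]
C(6,0)∈J2 [7;1;3]
L+ [8;1;3]
PS(2,5)∈J2 [8;1;4]
L+ [9;1;4]
P(1,7)∈J1 [9;2;4]
C(2,1)∈J2 [9;2;5]
L+ [10;2;5]
P(8,1)∈J1 [10;3;5]
P(4,9)∈J1 [10;4;5]
P(0,1)∈J1 [10;5;5]
mobility = 27 − 10 − 5 = 12

M = 12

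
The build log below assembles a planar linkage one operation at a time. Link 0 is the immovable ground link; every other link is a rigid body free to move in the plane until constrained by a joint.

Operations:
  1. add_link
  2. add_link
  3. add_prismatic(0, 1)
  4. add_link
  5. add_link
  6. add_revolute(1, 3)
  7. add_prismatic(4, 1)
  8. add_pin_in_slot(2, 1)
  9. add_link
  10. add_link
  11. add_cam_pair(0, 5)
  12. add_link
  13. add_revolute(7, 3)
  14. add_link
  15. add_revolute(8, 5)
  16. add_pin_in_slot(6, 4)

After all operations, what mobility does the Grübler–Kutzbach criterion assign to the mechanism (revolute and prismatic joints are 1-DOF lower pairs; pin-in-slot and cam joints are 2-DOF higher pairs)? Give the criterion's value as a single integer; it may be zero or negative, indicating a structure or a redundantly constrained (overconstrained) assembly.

M = 11

ground; <1,0,0>
#1 <2,0,0>
#2 <3,0,0>
P:0↔1 J1 <3,1,0>
#3 <4,1,0>
#4 <5,1,0>
R:1↔3 J1 <5,2,0>
P:4↔1 J1 <5,3,0>
PS:2↔1 J2 <5,3,1>
#5 <6,3,1>
#6 <7,3,1>
C:0↔5 J2 <7,3,2>
#7 <8,3,2>
R:7↔3 J1 <8,4,2>
#8 <9,4,2>
R:8↔5 J1 <9,5,2>
PS:6↔4 J2 <9,5,3>
3×8 − 2×5 − 1×3 = 11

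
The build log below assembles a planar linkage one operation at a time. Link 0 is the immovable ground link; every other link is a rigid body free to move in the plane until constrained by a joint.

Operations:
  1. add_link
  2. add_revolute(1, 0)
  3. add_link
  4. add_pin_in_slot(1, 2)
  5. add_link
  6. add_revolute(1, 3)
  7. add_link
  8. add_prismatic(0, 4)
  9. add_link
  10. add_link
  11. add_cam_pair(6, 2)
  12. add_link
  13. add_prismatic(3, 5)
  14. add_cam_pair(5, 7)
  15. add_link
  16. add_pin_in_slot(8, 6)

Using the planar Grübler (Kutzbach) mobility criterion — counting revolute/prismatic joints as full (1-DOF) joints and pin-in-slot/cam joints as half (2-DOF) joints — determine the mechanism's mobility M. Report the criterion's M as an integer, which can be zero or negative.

M = 12

link 0 = ground. State L|J1|J2 = 1|0|0
+link1  2|0|0
R(1,0) f=1→J1  2|1|0
+link2  3|1|0
PS(1,2) f=2→J2  3|1|1
+link3  4|1|1
R(1,3) f=1→J1  4|2|1
+link4  5|2|1
P(0,4) f=1→J1  5|3|1
+link5  6|3|1
+link6  7|3|1
C(6,2) f=2→J2  7|3|2
+link7  8|3|2
P(3,5) f=1→J1  8|4|2
C(5,7) f=2→J2  8|4|3
+link8  9|4|3
PS(8,6) f=2→J2  9|4|4
M = 3(9−1)−2·4−4 = 24−8−4 = 12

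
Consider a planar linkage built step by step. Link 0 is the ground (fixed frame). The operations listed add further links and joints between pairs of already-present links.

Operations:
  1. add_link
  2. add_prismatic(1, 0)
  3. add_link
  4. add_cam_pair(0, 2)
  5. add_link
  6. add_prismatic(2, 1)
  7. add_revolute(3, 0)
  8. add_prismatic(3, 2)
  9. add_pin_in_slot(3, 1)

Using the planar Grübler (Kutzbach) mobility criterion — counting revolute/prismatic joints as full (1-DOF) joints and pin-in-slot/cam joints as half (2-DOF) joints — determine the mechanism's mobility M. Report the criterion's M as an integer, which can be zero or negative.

M = -1

ground; <1,0,0>
#1 <2,0,0>
P:1↔0 J1 <2,1,0>
#2 <3,1,0>
C:0↔2 J2 <3,1,1>
#3 <4,1,1>
P:2↔1 J1 <4,2,1>
R:3↔0 J1 <4,3,1>
P:3↔2 J1 <4,4,1>
PS:3↔1 J2 <4,4,2>
3×3 − 2×4 − 1×2 = -1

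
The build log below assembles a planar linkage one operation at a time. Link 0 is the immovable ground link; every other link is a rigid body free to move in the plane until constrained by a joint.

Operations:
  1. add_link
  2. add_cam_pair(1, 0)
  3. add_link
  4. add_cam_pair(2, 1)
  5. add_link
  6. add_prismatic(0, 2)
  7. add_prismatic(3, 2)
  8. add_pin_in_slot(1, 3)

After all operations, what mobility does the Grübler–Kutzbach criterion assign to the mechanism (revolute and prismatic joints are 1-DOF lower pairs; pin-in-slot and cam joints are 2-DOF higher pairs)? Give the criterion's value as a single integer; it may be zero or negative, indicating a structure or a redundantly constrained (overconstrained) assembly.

M = 2

ground; <1,0,0>
#1 <2,0,0>
C:1↔0 J2 <2,0,1>
#2 <3,0,1>
C:2↔1 J2 <3,0,2>
#3 <4,0,2>
P:0↔2 J1 <4,1,2>
P:3↔2 J1 <4,2,2>
PS:1↔3 J2 <4,2,3>
3×3 − 2×2 − 1×3 = 2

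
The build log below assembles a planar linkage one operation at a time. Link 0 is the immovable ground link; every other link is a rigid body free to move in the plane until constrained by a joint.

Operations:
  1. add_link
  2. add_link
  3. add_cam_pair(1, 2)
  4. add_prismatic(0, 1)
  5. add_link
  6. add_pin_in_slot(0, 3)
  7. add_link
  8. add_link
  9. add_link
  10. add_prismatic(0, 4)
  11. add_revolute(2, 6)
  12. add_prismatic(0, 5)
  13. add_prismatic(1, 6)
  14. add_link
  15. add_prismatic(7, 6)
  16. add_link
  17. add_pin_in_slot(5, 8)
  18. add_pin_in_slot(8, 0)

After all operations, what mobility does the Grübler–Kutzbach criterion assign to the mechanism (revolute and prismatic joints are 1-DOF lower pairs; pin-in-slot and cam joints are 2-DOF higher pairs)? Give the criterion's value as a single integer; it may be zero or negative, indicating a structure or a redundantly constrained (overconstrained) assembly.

M = 8

[1;0;0] (link 0 is ground)
L+ [2;0;0]
L+ [3;0;0]
C(1,2)∈J2 [3;0;1]
P(0,1)∈J1 [3;1;1]
L+ [4;1;1]
PS(0,3)∈J2 [4;1;2]
L+ [5;1;2]
L+ [6;1;2]
L+ [7;1;2]
P(0,4)∈J1 [7;2;2]
R(2,6)∈J1 [7;3;2]
P(0,5)∈J1 [7;4;2]
P(1,6)∈J1 [7;5;2]
L+ [8;5;2]
P(7,6)∈J1 [8;6;2]
L+ [9;6;2]
PS(5,8)∈J2 [9;6;3]
PS(8,0)∈J2 [9;6;4]
mobility = 24 − 12 − 4 = 8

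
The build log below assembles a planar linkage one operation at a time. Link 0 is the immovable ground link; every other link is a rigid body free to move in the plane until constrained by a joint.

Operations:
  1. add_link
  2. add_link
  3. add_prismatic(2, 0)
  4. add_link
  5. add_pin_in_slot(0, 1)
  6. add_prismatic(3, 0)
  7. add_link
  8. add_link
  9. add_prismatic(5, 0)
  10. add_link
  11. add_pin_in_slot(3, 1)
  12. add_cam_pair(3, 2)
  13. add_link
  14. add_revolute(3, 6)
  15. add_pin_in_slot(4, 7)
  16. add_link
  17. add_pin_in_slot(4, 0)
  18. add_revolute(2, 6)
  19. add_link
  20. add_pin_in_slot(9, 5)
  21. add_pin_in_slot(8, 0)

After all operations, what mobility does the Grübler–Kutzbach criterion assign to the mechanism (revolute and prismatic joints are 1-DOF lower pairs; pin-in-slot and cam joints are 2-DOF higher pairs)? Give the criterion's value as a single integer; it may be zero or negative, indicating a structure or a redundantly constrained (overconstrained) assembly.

ground; <1,0,0>
#1 <2,0,0>
#2 <3,0,0>
P:2↔0 J1 <3,1,0>
#3 <4,1,0>
PS:0↔1 J2 <4,1,1>
P:3↔0 J1 <4,2,1>
#4 <5,2,1>
#5 <6,2,1>
P:5↔0 J1 <6,3,1>
#6 <7,3,1>
PS:3↔1 J2 <7,3,2>
C:3↔2 J2 <7,3,3>
#7 <8,3,3>
R:3↔6 J1 <8,4,3>
PS:4↔7 J2 <8,4,4>
#8 <9,4,4>
PS:4↔0 J2 <9,4,5>
R:2↔6 J1 <9,5,5>
#9 <10,5,5>
PS:9↔5 J2 <10,5,6>
PS:8↔0 J2 <10,5,7>
3×9 − 2×5 − 1×7 = 10

M = 10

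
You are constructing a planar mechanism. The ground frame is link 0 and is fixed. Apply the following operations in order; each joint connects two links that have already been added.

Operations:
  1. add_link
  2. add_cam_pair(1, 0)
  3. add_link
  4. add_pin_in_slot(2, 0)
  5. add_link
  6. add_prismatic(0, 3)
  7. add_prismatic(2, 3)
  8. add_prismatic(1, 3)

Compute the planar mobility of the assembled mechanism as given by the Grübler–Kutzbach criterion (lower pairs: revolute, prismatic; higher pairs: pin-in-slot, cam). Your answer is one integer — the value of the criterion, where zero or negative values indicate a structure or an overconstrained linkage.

M = 1

[1;0;0] (link 0 is ground)
L+ [2;0;0]
C(1,0)∈J2 [2;0;1]
L+ [3;0;1]
PS(2,0)∈J2 [3;0;2]
L+ [4;0;2]
P(0,3)∈J1 [4;1;2]
P(2,3)∈J1 [4;2;2]
P(1,3)∈J1 [4;3;2]
mobility = 9 − 6 − 2 = 1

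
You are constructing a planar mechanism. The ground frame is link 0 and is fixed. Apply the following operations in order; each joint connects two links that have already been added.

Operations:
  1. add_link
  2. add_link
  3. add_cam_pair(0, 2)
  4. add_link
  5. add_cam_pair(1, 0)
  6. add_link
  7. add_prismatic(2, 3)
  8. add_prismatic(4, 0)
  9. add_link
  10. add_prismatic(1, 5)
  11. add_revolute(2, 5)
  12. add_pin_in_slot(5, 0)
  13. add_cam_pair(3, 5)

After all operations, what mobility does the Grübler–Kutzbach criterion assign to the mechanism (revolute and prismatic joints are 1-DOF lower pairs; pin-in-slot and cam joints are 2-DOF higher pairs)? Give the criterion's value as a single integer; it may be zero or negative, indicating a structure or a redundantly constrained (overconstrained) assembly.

M = 3

link 0 = ground. State L|J1|J2 = 1|0|0
+link1  2|0|0
+link2  3|0|0
C(0,2) f=2→J2  3|0|1
+link3  4|0|1
C(1,0) f=2→J2  4|0|2
+link4  5|0|2
P(2,3) f=1→J1  5|1|2
P(4,0) f=1→J1  5|2|2
+link5  6|2|2
P(1,5) f=1→J1  6|3|2
R(2,5) f=1→J1  6|4|2
PS(5,0) f=2→J2  6|4|3
C(3,5) f=2→J2  6|4|4
M = 3(6−1)−2·4−4 = 15−8−4 = 3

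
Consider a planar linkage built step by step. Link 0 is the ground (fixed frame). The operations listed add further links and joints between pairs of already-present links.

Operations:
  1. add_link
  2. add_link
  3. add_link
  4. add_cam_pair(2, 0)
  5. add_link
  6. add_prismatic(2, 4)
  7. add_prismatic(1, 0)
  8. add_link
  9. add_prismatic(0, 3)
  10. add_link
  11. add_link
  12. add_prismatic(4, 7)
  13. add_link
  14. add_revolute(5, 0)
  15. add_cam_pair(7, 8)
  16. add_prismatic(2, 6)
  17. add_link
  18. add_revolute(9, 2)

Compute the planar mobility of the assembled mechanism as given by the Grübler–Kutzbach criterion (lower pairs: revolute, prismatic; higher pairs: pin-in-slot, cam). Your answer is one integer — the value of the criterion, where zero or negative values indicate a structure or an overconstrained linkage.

[1;0;0] (link 0 is ground)
L+ [2;0;0]
L+ [3;0;0]
L+ [4;0;0]
C(2,0)∈J2 [4;0;1]
L+ [5;0;1]
P(2,4)∈J1 [5;1;1]
P(1,0)∈J1 [5;2;1]
L+ [6;2;1]
P(0,3)∈J1 [6;3;1]
L+ [7;3;1]
L+ [8;3;1]
P(4,7)∈J1 [8;4;1]
L+ [9;4;1]
R(5,0)∈J1 [9;5;1]
C(7,8)∈J2 [9;5;2]
P(2,6)∈J1 [9;6;2]
L+ [10;6;2]
R(9,2)∈J1 [10;7;2]
mobility = 27 − 14 − 2 = 11

M = 11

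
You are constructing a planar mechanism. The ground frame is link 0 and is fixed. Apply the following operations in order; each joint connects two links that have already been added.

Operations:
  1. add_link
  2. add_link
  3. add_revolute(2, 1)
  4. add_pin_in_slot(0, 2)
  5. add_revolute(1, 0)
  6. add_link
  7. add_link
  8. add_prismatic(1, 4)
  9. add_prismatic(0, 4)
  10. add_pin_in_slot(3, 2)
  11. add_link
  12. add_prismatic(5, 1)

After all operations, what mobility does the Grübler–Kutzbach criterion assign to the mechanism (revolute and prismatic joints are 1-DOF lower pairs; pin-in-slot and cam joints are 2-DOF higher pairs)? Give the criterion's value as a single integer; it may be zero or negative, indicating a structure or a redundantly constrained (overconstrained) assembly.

M = 3

ground; <1,0,0>
#1 <2,0,0>
#2 <3,0,0>
R:2↔1 J1 <3,1,0>
PS:0↔2 J2 <3,1,1>
R:1↔0 J1 <3,2,1>
#3 <4,2,1>
#4 <5,2,1>
P:1↔4 J1 <5,3,1>
P:0↔4 J1 <5,4,1>
PS:3↔2 J2 <5,4,2>
#5 <6,4,2>
P:5↔1 J1 <6,5,2>
3×5 − 2×5 − 1×2 = 3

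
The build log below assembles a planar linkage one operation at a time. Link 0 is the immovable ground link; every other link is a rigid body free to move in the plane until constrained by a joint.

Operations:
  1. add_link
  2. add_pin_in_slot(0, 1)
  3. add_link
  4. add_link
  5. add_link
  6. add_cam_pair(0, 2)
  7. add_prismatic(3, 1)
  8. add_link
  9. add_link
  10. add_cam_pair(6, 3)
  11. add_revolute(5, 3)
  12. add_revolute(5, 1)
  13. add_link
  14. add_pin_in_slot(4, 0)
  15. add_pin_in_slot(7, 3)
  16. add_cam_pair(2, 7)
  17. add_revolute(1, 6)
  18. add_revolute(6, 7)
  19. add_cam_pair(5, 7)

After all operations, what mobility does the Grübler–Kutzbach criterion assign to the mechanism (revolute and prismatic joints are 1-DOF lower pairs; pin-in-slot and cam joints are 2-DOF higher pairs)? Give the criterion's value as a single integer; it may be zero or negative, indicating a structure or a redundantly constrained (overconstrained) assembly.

M = 4

L=1 J1=0 J2=0
add link → L=2 J1=0 J2=0
PS@0,1 dof=2 J2 → L=2 J1=0 J2=1
add link → L=3 J1=0 J2=1
add link → L=4 J1=0 J2=1
add link → L=5 J1=0 J2=1
C@0,2 dof=2 J2 → L=5 J1=0 J2=2
P@3,1 dof=1 J1 → L=5 J1=1 J2=2
add link → L=6 J1=1 J2=2
add link → L=7 J1=1 J2=2
C@6,3 dof=2 J2 → L=7 J1=1 J2=3
R@5,3 dof=1 J1 → L=7 J1=2 J2=3
R@5,1 dof=1 J1 → L=7 J1=3 J2=3
add link → L=8 J1=3 J2=3
PS@4,0 dof=2 J2 → L=8 J1=3 J2=4
PS@7,3 dof=2 J2 → L=8 J1=3 J2=5
C@2,7 dof=2 J2 → L=8 J1=3 J2=6
R@1,6 dof=1 J1 → L=8 J1=4 J2=6
R@6,7 dof=1 J1 → L=8 J1=5 J2=6
C@5,7 dof=2 J2 → L=8 J1=5 J2=7
M=3(L−1)−2J1−J2=3·7−2·5−7=4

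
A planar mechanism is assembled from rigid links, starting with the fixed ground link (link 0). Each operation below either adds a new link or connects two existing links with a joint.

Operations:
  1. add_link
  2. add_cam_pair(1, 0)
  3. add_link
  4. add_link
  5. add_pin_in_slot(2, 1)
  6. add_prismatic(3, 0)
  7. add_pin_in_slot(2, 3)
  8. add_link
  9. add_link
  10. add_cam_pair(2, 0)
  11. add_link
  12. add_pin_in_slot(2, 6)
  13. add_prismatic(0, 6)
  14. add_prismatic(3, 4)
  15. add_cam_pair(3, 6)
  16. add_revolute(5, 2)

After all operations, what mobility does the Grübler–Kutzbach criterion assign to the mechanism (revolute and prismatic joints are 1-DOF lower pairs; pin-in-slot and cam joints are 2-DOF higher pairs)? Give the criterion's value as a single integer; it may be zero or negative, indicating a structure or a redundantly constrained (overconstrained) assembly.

link 0 = ground. State L|J1|J2 = 1|0|0
+link1  2|0|0
C(1,0) f=2→J2  2|0|1
+link2  3|0|1
+link3  4|0|1
PS(2,1) f=2→J2  4|0|2
P(3,0) f=1→J1  4|1|2
PS(2,3) f=2→J2  4|1|3
+link4  5|1|3
+link5  6|1|3
C(2,0) f=2→J2  6|1|4
+link6  7|1|4
PS(2,6) f=2→J2  7|1|5
P(0,6) f=1→J1  7|2|5
P(3,4) f=1→J1  7|3|5
C(3,6) f=2→J2  7|3|6
R(5,2) f=1→J1  7|4|6
M = 3(7−1)−2·4−6 = 18−8−6 = 4

M = 4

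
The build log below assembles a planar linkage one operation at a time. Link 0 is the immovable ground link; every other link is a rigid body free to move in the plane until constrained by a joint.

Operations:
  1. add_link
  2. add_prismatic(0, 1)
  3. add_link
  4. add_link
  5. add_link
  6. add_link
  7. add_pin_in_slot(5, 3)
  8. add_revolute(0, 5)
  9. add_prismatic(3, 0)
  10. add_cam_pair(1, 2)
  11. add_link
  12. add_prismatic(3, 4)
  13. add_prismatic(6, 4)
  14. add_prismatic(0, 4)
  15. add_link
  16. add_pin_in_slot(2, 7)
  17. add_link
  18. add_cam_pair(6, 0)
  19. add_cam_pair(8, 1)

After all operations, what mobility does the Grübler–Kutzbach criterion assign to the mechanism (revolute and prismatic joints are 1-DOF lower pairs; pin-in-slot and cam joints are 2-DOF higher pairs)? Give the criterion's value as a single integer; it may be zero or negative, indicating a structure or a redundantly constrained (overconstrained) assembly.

M = 7

[1;0;0] (link 0 is ground)
L+ [2;0;0]
P(0,1)∈J1 [2;1;0]
L+ [3;1;0]
L+ [4;1;0]
L+ [5;1;0]
L+ [6;1;0]
PS(5,3)∈J2 [6;1;1]
R(0,5)∈J1 [6;2;1]
P(3,0)∈J1 [6;3;1]
C(1,2)∈J2 [6;3;2]
L+ [7;3;2]
P(3,4)∈J1 [7;4;2]
P(6,4)∈J1 [7;5;2]
P(0,4)∈J1 [7;6;2]
L+ [8;6;2]
PS(2,7)∈J2 [8;6;3]
L+ [9;6;3]
C(6,0)∈J2 [9;6;4]
C(8,1)∈J2 [9;6;5]
mobility = 24 − 12 − 5 = 7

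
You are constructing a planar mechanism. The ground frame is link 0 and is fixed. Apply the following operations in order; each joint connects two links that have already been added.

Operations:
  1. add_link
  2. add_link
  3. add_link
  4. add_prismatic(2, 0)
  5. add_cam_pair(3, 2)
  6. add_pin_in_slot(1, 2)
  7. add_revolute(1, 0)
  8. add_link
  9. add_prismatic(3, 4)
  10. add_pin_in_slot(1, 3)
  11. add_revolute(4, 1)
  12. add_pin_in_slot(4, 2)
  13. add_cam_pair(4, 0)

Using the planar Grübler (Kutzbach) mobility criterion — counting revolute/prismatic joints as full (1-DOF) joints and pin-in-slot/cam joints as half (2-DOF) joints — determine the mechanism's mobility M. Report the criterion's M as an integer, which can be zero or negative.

(L,J1,J2)=(1,0,0); link0 fixed
link1: (2,0,0)
link2: (3,0,0)
link3: (4,0,0)
P 2-0 [J1]: (4,1,0)
C 3-2 [J2]: (4,1,1)
PS 1-2 [J2]: (4,1,2)
R 1-0 [J1]: (4,2,2)
link4: (5,2,2)
P 3-4 [J1]: (5,3,2)
PS 1-3 [J2]: (5,3,3)
R 4-1 [J1]: (5,4,3)
PS 4-2 [J2]: (5,4,4)
C 4-0 [J2]: (5,4,5)
Grübler: 3·4 − 2·4 − 5 = -1

M = -1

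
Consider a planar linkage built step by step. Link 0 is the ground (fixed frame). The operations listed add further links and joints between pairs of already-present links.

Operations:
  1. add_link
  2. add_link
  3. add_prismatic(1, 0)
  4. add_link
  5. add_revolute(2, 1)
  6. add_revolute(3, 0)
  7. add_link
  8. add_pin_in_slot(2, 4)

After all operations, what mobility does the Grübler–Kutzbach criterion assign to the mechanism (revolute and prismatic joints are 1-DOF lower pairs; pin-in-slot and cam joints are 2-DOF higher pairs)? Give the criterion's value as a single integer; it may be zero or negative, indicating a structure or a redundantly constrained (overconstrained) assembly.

M = 5

(L,J1,J2)=(1,0,0); link0 fixed
link1: (2,0,0)
link2: (3,0,0)
P 1-0 [J1]: (3,1,0)
link3: (4,1,0)
R 2-1 [J1]: (4,2,0)
R 3-0 [J1]: (4,3,0)
link4: (5,3,0)
PS 2-4 [J2]: (5,3,1)
Grübler: 3·4 − 2·3 − 1 = 5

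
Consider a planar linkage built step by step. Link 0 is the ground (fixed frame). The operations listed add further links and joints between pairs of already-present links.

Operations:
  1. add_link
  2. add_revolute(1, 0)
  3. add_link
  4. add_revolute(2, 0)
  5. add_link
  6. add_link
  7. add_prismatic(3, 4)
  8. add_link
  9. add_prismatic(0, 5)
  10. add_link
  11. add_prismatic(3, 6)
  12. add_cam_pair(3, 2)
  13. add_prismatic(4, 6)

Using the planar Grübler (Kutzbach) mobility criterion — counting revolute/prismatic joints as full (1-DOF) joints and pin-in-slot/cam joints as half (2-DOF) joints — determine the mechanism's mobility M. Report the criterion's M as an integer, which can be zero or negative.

L=1 J1=0 J2=0
add link → L=2 J1=0 J2=0
R@1,0 dof=1 J1 → L=2 J1=1 J2=0
add link → L=3 J1=1 J2=0
R@2,0 dof=1 J1 → L=3 J1=2 J2=0
add link → L=4 J1=2 J2=0
add link → L=5 J1=2 J2=0
P@3,4 dof=1 J1 → L=5 J1=3 J2=0
add link → L=6 J1=3 J2=0
P@0,5 dof=1 J1 → L=6 J1=4 J2=0
add link → L=7 J1=4 J2=0
P@3,6 dof=1 J1 → L=7 J1=5 J2=0
C@3,2 dof=2 J2 → L=7 J1=5 J2=1
P@4,6 dof=1 J1 → L=7 J1=6 J2=1
M=3(L−1)−2J1−J2=3·6−2·6−1=5

M = 5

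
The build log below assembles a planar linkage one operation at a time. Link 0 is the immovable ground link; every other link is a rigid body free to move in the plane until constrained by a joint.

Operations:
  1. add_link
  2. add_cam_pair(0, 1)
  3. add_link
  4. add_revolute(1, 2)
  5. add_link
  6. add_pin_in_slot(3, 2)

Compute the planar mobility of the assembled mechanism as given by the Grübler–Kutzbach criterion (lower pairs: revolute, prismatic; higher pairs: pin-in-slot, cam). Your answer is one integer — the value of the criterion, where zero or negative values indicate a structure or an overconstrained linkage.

L=1 J1=0 J2=0
add link → L=2 J1=0 J2=0
C@0,1 dof=2 J2 → L=2 J1=0 J2=1
add link → L=3 J1=0 J2=1
R@1,2 dof=1 J1 → L=3 J1=1 J2=1
add link → L=4 J1=1 J2=1
PS@3,2 dof=2 J2 → L=4 J1=1 J2=2
M=3(L−1)−2J1−J2=3·3−2·1−2=5

M = 5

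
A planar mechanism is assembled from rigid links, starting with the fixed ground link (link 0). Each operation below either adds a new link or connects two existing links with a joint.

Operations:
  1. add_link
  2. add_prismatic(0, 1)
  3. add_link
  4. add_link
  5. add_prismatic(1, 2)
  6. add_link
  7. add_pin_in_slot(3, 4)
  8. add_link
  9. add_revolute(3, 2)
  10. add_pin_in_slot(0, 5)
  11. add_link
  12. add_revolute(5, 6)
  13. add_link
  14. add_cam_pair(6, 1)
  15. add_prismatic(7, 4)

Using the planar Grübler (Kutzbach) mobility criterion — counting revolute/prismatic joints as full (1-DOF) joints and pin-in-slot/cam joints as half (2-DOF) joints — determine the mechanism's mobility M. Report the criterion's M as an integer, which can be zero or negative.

(L,J1,J2)=(1,0,0); link0 fixed
link1: (2,0,0)
P 0-1 [J1]: (2,1,0)
link2: (3,1,0)
link3: (4,1,0)
P 1-2 [J1]: (4,2,0)
link4: (5,2,0)
PS 3-4 [J2]: (5,2,1)
link5: (6,2,1)
R 3-2 [J1]: (6,3,1)
PS 0-5 [J2]: (6,3,2)
link6: (7,3,2)
R 5-6 [J1]: (7,4,2)
link7: (8,4,2)
C 6-1 [J2]: (8,4,3)
P 7-4 [J1]: (8,5,3)
Grübler: 3·7 − 2·5 − 3 = 8

M = 8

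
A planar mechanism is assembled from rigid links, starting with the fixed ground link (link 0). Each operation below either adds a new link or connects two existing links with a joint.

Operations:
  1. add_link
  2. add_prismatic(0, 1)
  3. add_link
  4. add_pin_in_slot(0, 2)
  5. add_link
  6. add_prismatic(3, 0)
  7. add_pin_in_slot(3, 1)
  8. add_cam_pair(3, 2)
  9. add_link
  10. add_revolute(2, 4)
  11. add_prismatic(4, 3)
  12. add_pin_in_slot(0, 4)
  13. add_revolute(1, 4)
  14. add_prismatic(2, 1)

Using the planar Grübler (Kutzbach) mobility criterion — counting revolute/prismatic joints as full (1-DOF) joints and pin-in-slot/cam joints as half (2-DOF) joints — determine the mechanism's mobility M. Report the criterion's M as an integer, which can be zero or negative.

M = -4

L=1 J1=0 J2=0
add link → L=2 J1=0 J2=0
P@0,1 dof=1 J1 → L=2 J1=1 J2=0
add link → L=3 J1=1 J2=0
PS@0,2 dof=2 J2 → L=3 J1=1 J2=1
add link → L=4 J1=1 J2=1
P@3,0 dof=1 J1 → L=4 J1=2 J2=1
PS@3,1 dof=2 J2 → L=4 J1=2 J2=2
C@3,2 dof=2 J2 → L=4 J1=2 J2=3
add link → L=5 J1=2 J2=3
R@2,4 dof=1 J1 → L=5 J1=3 J2=3
P@4,3 dof=1 J1 → L=5 J1=4 J2=3
PS@0,4 dof=2 J2 → L=5 J1=4 J2=4
R@1,4 dof=1 J1 → L=5 J1=5 J2=4
P@2,1 dof=1 J1 → L=5 J1=6 J2=4
M=3(L−1)−2J1−J2=3·4−2·6−4=-4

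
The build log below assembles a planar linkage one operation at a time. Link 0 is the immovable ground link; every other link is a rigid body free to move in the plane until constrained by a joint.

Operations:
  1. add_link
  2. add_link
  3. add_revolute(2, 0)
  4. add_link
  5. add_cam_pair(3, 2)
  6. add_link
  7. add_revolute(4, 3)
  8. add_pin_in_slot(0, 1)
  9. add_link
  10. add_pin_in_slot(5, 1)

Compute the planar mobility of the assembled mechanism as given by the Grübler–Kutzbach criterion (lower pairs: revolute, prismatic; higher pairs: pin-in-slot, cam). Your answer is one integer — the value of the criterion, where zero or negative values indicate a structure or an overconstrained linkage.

L=1 J1=0 J2=0
add link → L=2 J1=0 J2=0
add link → L=3 J1=0 J2=0
R@2,0 dof=1 J1 → L=3 J1=1 J2=0
add link → L=4 J1=1 J2=0
C@3,2 dof=2 J2 → L=4 J1=1 J2=1
add link → L=5 J1=1 J2=1
R@4,3 dof=1 J1 → L=5 J1=2 J2=1
PS@0,1 dof=2 J2 → L=5 J1=2 J2=2
add link → L=6 J1=2 J2=2
PS@5,1 dof=2 J2 → L=6 J1=2 J2=3
M=3(L−1)−2J1−J2=3·5−2·2−3=8

M = 8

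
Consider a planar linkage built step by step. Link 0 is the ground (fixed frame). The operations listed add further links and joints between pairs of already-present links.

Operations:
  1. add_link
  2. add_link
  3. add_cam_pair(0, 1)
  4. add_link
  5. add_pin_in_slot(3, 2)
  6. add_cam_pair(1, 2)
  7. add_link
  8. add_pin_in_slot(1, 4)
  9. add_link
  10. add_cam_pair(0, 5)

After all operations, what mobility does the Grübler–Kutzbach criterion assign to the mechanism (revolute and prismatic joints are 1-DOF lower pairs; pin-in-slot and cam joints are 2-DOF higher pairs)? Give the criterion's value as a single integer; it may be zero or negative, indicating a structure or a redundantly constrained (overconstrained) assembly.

M = 10

(L,J1,J2)=(1,0,0); link0 fixed
link1: (2,0,0)
link2: (3,0,0)
C 0-1 [J2]: (3,0,1)
link3: (4,0,1)
PS 3-2 [J2]: (4,0,2)
C 1-2 [J2]: (4,0,3)
link4: (5,0,3)
PS 1-4 [J2]: (5,0,4)
link5: (6,0,4)
C 0-5 [J2]: (6,0,5)
Grübler: 3·5 − 2·0 − 5 = 10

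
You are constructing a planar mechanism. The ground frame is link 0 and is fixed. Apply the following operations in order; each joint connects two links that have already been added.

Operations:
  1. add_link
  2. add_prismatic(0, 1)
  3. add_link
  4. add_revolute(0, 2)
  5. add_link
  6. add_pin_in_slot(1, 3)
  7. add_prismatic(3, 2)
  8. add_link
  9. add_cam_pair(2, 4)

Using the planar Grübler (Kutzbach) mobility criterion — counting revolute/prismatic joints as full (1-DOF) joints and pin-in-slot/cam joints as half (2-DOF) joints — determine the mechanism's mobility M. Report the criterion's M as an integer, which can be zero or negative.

(L,J1,J2)=(1,0,0); link0 fixed
link1: (2,0,0)
P 0-1 [J1]: (2,1,0)
link2: (3,1,0)
R 0-2 [J1]: (3,2,0)
link3: (4,2,0)
PS 1-3 [J2]: (4,2,1)
P 3-2 [J1]: (4,3,1)
link4: (5,3,1)
C 2-4 [J2]: (5,3,2)
Grübler: 3·4 − 2·3 − 2 = 4

M = 4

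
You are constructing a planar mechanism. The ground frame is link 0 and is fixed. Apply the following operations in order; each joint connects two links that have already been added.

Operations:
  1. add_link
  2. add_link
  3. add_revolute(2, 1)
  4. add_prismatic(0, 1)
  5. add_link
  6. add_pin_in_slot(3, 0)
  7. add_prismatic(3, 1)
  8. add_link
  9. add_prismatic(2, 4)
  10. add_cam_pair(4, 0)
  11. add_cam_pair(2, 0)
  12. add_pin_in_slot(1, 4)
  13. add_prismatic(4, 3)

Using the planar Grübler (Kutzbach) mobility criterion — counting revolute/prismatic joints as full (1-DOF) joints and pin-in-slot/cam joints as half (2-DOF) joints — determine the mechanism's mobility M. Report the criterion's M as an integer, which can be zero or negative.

M = -2

L=1 J1=0 J2=0
add link → L=2 J1=0 J2=0
add link → L=3 J1=0 J2=0
R@2,1 dof=1 J1 → L=3 J1=1 J2=0
P@0,1 dof=1 J1 → L=3 J1=2 J2=0
add link → L=4 J1=2 J2=0
PS@3,0 dof=2 J2 → L=4 J1=2 J2=1
P@3,1 dof=1 J1 → L=4 J1=3 J2=1
add link → L=5 J1=3 J2=1
P@2,4 dof=1 J1 → L=5 J1=4 J2=1
C@4,0 dof=2 J2 → L=5 J1=4 J2=2
C@2,0 dof=2 J2 → L=5 J1=4 J2=3
PS@1,4 dof=2 J2 → L=5 J1=4 J2=4
P@4,3 dof=1 J1 → L=5 J1=5 J2=4
M=3(L−1)−2J1−J2=3·4−2·5−4=-2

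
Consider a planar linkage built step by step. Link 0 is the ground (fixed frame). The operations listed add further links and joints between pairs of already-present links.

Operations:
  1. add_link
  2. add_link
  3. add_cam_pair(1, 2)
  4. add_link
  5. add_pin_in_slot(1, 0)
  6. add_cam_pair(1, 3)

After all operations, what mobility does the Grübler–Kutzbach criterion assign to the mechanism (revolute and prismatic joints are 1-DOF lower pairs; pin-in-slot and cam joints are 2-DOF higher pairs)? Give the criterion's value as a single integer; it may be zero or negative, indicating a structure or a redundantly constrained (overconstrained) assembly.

(L,J1,J2)=(1,0,0); link0 fixed
link1: (2,0,0)
link2: (3,0,0)
C 1-2 [J2]: (3,0,1)
link3: (4,0,1)
PS 1-0 [J2]: (4,0,2)
C 1-3 [J2]: (4,0,3)
Grübler: 3·3 − 2·0 − 3 = 6

M = 6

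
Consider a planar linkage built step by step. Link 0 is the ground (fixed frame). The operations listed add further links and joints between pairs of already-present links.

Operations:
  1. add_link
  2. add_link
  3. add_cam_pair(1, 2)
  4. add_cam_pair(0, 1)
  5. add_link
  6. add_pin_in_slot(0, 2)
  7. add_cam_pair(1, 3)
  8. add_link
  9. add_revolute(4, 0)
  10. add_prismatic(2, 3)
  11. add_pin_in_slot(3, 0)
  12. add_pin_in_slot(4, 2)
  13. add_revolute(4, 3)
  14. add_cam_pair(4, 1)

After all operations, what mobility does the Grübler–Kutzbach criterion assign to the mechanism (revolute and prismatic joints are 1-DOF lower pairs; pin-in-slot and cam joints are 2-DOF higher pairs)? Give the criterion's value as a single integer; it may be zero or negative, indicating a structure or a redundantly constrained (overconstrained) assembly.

M = -1

link 0 = ground. State L|J1|J2 = 1|0|0
+link1  2|0|0
+link2  3|0|0
C(1,2) f=2→J2  3|0|1
C(0,1) f=2→J2  3|0|2
+link3  4|0|2
PS(0,2) f=2→J2  4|0|3
C(1,3) f=2→J2  4|0|4
+link4  5|0|4
R(4,0) f=1→J1  5|1|4
P(2,3) f=1→J1  5|2|4
PS(3,0) f=2→J2  5|2|5
PS(4,2) f=2→J2  5|2|6
R(4,3) f=1→J1  5|3|6
C(4,1) f=2→J2  5|3|7
M = 3(5−1)−2·3−7 = 12−6−7 = -1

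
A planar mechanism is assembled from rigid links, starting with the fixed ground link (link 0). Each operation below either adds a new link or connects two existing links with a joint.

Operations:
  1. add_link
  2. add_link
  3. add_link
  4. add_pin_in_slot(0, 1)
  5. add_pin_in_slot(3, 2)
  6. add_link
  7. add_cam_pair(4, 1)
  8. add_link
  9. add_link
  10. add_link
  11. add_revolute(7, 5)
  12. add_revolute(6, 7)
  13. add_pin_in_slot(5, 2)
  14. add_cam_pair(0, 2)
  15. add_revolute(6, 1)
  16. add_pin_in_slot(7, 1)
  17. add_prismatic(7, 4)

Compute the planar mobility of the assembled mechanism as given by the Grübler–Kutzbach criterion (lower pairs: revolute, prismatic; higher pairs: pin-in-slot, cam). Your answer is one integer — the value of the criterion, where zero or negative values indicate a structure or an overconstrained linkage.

M = 7

ground; <1,0,0>
#1 <2,0,0>
#2 <3,0,0>
#3 <4,0,0>
PS:0↔1 J2 <4,0,1>
PS:3↔2 J2 <4,0,2>
#4 <5,0,2>
C:4↔1 J2 <5,0,3>
#5 <6,0,3>
#6 <7,0,3>
#7 <8,0,3>
R:7↔5 J1 <8,1,3>
R:6↔7 J1 <8,2,3>
PS:5↔2 J2 <8,2,4>
C:0↔2 J2 <8,2,5>
R:6↔1 J1 <8,3,5>
PS:7↔1 J2 <8,3,6>
P:7↔4 J1 <8,4,6>
3×7 − 2×4 − 1×6 = 7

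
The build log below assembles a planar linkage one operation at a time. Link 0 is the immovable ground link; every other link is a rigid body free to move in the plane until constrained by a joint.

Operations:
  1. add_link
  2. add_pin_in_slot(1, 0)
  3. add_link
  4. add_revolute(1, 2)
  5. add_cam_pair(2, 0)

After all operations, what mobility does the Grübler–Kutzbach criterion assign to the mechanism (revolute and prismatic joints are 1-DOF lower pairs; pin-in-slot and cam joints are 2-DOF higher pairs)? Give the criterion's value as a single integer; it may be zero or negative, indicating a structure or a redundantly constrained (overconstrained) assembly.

M = 2

(L,J1,J2)=(1,0,0); link0 fixed
link1: (2,0,0)
PS 1-0 [J2]: (2,0,1)
link2: (3,0,1)
R 1-2 [J1]: (3,1,1)
C 2-0 [J2]: (3,1,2)
Grübler: 3·2 − 2·1 − 2 = 2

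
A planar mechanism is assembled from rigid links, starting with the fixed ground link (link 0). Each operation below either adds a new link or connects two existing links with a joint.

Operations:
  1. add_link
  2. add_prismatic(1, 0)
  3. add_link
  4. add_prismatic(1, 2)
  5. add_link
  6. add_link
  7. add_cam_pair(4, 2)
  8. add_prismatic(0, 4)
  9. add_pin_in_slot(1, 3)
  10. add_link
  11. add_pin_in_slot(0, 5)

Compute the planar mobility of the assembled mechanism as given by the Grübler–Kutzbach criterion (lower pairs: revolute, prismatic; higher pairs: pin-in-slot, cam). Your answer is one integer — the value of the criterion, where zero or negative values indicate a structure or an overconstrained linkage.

ground; <1,0,0>
#1 <2,0,0>
P:1↔0 J1 <2,1,0>
#2 <3,1,0>
P:1↔2 J1 <3,2,0>
#3 <4,2,0>
#4 <5,2,0>
C:4↔2 J2 <5,2,1>
P:0↔4 J1 <5,3,1>
PS:1↔3 J2 <5,3,2>
#5 <6,3,2>
PS:0↔5 J2 <6,3,3>
3×5 − 2×3 − 1×3 = 6

M = 6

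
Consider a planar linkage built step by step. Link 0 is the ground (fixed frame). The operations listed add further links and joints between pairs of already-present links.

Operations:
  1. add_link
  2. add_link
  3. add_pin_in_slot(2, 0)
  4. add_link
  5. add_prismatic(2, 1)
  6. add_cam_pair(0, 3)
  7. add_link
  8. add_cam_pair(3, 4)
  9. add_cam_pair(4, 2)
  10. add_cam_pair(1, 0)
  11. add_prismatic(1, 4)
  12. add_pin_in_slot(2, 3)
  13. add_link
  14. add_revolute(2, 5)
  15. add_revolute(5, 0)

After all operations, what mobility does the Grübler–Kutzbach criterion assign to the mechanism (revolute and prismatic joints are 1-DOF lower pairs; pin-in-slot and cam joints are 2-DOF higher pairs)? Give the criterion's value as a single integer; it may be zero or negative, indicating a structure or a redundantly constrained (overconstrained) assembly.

M = 1

[1;0;0] (link 0 is ground)
L+ [2;0;0]
L+ [3;0;0]
PS(2,0)∈J2 [3;0;1]
L+ [4;0;1]
P(2,1)∈J1 [4;1;1]
C(0,3)∈J2 [4;1;2]
L+ [5;1;2]
C(3,4)∈J2 [5;1;3]
C(4,2)∈J2 [5;1;4]
C(1,0)∈J2 [5;1;5]
P(1,4)∈J1 [5;2;5]
PS(2,3)∈J2 [5;2;6]
L+ [6;2;6]
R(2,5)∈J1 [6;3;6]
R(5,0)∈J1 [6;4;6]
mobility = 15 − 8 − 6 = 1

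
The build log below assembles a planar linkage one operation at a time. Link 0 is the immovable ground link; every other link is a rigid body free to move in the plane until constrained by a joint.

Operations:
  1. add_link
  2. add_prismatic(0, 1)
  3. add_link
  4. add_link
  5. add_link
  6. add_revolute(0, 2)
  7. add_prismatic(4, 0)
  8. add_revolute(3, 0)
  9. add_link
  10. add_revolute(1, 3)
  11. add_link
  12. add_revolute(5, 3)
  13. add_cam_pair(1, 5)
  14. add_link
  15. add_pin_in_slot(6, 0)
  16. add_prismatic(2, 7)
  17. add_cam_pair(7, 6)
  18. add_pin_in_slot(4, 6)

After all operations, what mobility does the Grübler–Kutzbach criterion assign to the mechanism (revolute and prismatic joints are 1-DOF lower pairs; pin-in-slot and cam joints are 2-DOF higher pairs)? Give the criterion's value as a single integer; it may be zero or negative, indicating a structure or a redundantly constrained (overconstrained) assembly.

ground; <1,0,0>
#1 <2,0,0>
P:0↔1 J1 <2,1,0>
#2 <3,1,0>
#3 <4,1,0>
#4 <5,1,0>
R:0↔2 J1 <5,2,0>
P:4↔0 J1 <5,3,0>
R:3↔0 J1 <5,4,0>
#5 <6,4,0>
R:1↔3 J1 <6,5,0>
#6 <7,5,0>
R:5↔3 J1 <7,6,0>
C:1↔5 J2 <7,6,1>
#7 <8,6,1>
PS:6↔0 J2 <8,6,2>
P:2↔7 J1 <8,7,2>
C:7↔6 J2 <8,7,3>
PS:4↔6 J2 <8,7,4>
3×7 − 2×7 − 1×4 = 3

M = 3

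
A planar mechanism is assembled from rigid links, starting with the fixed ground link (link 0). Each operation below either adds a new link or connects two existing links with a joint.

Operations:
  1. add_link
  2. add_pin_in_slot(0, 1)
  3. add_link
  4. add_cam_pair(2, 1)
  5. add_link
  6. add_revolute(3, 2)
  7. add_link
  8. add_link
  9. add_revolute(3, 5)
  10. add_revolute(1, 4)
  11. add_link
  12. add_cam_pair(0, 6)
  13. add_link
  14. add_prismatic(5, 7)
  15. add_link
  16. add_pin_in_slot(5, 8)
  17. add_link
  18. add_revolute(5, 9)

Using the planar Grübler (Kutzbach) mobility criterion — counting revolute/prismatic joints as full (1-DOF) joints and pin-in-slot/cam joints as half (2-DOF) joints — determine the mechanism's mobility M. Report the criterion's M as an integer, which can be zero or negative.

(L,J1,J2)=(1,0,0); link0 fixed
link1: (2,0,0)
PS 0-1 [J2]: (2,0,1)
link2: (3,0,1)
C 2-1 [J2]: (3,0,2)
link3: (4,0,2)
R 3-2 [J1]: (4,1,2)
link4: (5,1,2)
link5: (6,1,2)
R 3-5 [J1]: (6,2,2)
R 1-4 [J1]: (6,3,2)
link6: (7,3,2)
C 0-6 [J2]: (7,3,3)
link7: (8,3,3)
P 5-7 [J1]: (8,4,3)
link8: (9,4,3)
PS 5-8 [J2]: (9,4,4)
link9: (10,4,4)
R 5-9 [J1]: (10,5,4)
Grübler: 3·9 − 2·5 − 4 = 13

M = 13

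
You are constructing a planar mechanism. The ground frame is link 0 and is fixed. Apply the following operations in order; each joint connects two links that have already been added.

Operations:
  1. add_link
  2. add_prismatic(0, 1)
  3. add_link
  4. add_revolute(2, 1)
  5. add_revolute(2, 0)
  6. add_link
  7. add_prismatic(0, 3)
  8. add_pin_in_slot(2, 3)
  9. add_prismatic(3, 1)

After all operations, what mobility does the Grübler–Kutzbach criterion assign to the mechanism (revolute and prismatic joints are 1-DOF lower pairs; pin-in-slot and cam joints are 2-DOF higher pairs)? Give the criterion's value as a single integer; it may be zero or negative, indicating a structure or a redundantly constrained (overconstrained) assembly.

M = -2

L=1 J1=0 J2=0
add link → L=2 J1=0 J2=0
P@0,1 dof=1 J1 → L=2 J1=1 J2=0
add link → L=3 J1=1 J2=0
R@2,1 dof=1 J1 → L=3 J1=2 J2=0
R@2,0 dof=1 J1 → L=3 J1=3 J2=0
add link → L=4 J1=3 J2=0
P@0,3 dof=1 J1 → L=4 J1=4 J2=0
PS@2,3 dof=2 J2 → L=4 J1=4 J2=1
P@3,1 dof=1 J1 → L=4 J1=5 J2=1
M=3(L−1)−2J1−J2=3·3−2·5−1=-2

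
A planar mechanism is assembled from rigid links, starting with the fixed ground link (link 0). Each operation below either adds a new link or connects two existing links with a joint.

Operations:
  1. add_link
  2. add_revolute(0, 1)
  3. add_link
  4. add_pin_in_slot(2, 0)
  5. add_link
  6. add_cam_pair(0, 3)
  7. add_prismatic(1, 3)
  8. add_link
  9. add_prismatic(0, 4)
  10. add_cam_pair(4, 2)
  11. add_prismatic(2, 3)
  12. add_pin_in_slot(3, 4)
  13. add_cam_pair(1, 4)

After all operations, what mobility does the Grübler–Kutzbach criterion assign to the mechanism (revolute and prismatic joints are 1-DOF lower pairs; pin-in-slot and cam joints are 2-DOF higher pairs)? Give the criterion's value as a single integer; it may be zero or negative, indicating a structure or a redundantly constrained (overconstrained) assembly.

M = -1

L=1 J1=0 J2=0
add link → L=2 J1=0 J2=0
R@0,1 dof=1 J1 → L=2 J1=1 J2=0
add link → L=3 J1=1 J2=0
PS@2,0 dof=2 J2 → L=3 J1=1 J2=1
add link → L=4 J1=1 J2=1
C@0,3 dof=2 J2 → L=4 J1=1 J2=2
P@1,3 dof=1 J1 → L=4 J1=2 J2=2
add link → L=5 J1=2 J2=2
P@0,4 dof=1 J1 → L=5 J1=3 J2=2
C@4,2 dof=2 J2 → L=5 J1=3 J2=3
P@2,3 dof=1 J1 → L=5 J1=4 J2=3
PS@3,4 dof=2 J2 → L=5 J1=4 J2=4
C@1,4 dof=2 J2 → L=5 J1=4 J2=5
M=3(L−1)−2J1−J2=3·4−2·4−5=-1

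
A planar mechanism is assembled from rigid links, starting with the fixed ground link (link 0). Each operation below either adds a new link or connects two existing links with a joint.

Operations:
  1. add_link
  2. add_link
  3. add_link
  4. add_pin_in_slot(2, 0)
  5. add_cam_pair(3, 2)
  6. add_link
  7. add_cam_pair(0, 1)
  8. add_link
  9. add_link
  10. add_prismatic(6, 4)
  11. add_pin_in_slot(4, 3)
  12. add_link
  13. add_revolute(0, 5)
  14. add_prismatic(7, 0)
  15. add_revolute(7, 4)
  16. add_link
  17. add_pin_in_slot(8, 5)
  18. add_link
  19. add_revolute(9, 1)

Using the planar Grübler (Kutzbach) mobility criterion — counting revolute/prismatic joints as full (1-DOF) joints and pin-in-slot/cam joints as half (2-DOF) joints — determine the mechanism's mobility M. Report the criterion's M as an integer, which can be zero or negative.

M = 12

link 0 = ground. State L|J1|J2 = 1|0|0
+link1  2|0|0
+link2  3|0|0
+link3  4|0|0
PS(2,0) f=2→J2  4|0|1
C(3,2) f=2→J2  4|0|2
+link4  5|0|2
C(0,1) f=2→J2  5|0|3
+link5  6|0|3
+link6  7|0|3
P(6,4) f=1→J1  7|1|3
PS(4,3) f=2→J2  7|1|4
+link7  8|1|4
R(0,5) f=1→J1  8|2|4
P(7,0) f=1→J1  8|3|4
R(7,4) f=1→J1  8|4|4
+link8  9|4|4
PS(8,5) f=2→J2  9|4|5
+link9  10|4|5
R(9,1) f=1→J1  10|5|5
M = 3(10−1)−2·5−5 = 27−10−5 = 12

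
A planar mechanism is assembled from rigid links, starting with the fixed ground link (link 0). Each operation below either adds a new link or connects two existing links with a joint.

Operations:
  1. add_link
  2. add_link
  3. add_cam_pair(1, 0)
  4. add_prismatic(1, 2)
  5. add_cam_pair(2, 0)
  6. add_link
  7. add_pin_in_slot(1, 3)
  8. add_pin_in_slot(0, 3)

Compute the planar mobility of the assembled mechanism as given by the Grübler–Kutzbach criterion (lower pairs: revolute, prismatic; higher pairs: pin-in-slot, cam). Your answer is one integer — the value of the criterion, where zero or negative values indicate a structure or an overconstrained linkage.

M = 3

ground; <1,0,0>
#1 <2,0,0>
#2 <3,0,0>
C:1↔0 J2 <3,0,1>
P:1↔2 J1 <3,1,1>
C:2↔0 J2 <3,1,2>
#3 <4,1,2>
PS:1↔3 J2 <4,1,3>
PS:0↔3 J2 <4,1,4>
3×3 − 2×1 − 1×4 = 3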